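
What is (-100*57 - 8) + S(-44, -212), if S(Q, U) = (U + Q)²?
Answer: 59828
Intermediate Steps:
S(Q, U) = (Q + U)²
(-100*57 - 8) + S(-44, -212) = (-100*57 - 8) + (-44 - 212)² = (-5700 - 8) + (-256)² = -5708 + 65536 = 59828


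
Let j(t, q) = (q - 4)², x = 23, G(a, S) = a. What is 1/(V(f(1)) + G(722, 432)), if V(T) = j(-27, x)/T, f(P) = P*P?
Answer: 1/1083 ≈ 0.00092336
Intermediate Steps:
j(t, q) = (-4 + q)²
f(P) = P²
V(T) = 361/T (V(T) = (-4 + 23)²/T = 19²/T = 361/T)
1/(V(f(1)) + G(722, 432)) = 1/(361/(1²) + 722) = 1/(361/1 + 722) = 1/(361*1 + 722) = 1/(361 + 722) = 1/1083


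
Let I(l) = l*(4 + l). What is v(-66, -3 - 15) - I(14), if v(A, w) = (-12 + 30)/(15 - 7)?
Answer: -999/4 ≈ -249.75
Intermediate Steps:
v(A, w) = 9/4 (v(A, w) = 18/8 = 18*(1/8) = 9/4)
v(-66, -3 - 15) - I(14) = 9/4 - 14*(4 + 14) = 9/4 - 14*18 = 9/4 - 1*252 = 9/4 - 252 = -999/4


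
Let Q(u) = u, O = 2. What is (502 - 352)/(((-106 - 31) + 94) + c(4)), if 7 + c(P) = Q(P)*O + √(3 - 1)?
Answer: -3150/881 - 75*√2/881 ≈ -3.6959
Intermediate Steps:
c(P) = -7 + √2 + 2*P (c(P) = -7 + (P*2 + √(3 - 1)) = -7 + (2*P + √2) = -7 + (√2 + 2*P) = -7 + √2 + 2*P)
(502 - 352)/(((-106 - 31) + 94) + c(4)) = (502 - 352)/(((-106 - 31) + 94) + (-7 + √2 + 2*4)) = 150/((-137 + 94) + (-7 + √2 + 8)) = 150/(-43 + (1 + √2)) = 150/(-42 + √2)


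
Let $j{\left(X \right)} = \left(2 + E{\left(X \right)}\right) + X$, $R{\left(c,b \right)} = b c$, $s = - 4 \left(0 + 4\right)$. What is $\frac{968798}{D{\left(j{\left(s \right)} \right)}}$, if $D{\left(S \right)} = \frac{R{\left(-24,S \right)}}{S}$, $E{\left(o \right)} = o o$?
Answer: $- \frac{484399}{12} \approx -40367.0$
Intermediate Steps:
$s = -16$ ($s = \left(-4\right) 4 = -16$)
$E{\left(o \right)} = o^{2}$
$j{\left(X \right)} = 2 + X + X^{2}$ ($j{\left(X \right)} = \left(2 + X^{2}\right) + X = 2 + X + X^{2}$)
$D{\left(S \right)} = -24$ ($D{\left(S \right)} = \frac{S \left(-24\right)}{S} = \frac{\left(-24\right) S}{S} = -24$)
$\frac{968798}{D{\left(j{\left(s \right)} \right)}} = \frac{968798}{-24} = 968798 \left(- \frac{1}{24}\right) = - \frac{484399}{12}$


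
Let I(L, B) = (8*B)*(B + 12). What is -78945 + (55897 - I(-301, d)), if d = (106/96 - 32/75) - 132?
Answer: -2968116641/20000 ≈ -1.4841e+5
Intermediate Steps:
d = -52529/400 (d = (106*(1/96) - 32*1/75) - 132 = (53/48 - 32/75) - 132 = 271/400 - 132 = -52529/400 ≈ -131.32)
I(L, B) = 8*B*(12 + B) (I(L, B) = (8*B)*(12 + B) = 8*B*(12 + B))
-78945 + (55897 - I(-301, d)) = -78945 + (55897 - 8*(-52529)*(12 - 52529/400)/400) = -78945 + (55897 - 8*(-52529)*(-47729)/(400*400)) = -78945 + (55897 - 1*2507156641/20000) = -78945 + (55897 - 2507156641/20000) = -78945 - 1389216641/20000 = -2968116641/20000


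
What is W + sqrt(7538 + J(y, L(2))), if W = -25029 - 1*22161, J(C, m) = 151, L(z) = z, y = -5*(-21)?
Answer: -47190 + sqrt(7689) ≈ -47102.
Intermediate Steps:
y = 105
W = -47190 (W = -25029 - 22161 = -47190)
W + sqrt(7538 + J(y, L(2))) = -47190 + sqrt(7538 + 151) = -47190 + sqrt(7689)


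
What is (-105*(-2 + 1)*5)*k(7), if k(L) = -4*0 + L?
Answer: 3675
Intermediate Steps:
k(L) = L (k(L) = 0 + L = L)
(-105*(-2 + 1)*5)*k(7) = -105*(-2 + 1)*5*7 = -(-105)*5*7 = -105*(-5)*7 = 525*7 = 3675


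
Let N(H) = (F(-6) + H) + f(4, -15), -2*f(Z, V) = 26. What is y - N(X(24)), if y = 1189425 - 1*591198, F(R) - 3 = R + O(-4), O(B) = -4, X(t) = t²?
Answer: 597671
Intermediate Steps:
f(Z, V) = -13 (f(Z, V) = -½*26 = -13)
F(R) = -1 + R (F(R) = 3 + (R - 4) = 3 + (-4 + R) = -1 + R)
y = 598227 (y = 1189425 - 591198 = 598227)
N(H) = -20 + H (N(H) = ((-1 - 6) + H) - 13 = (-7 + H) - 13 = -20 + H)
y - N(X(24)) = 598227 - (-20 + 24²) = 598227 - (-20 + 576) = 598227 - 1*556 = 598227 - 556 = 597671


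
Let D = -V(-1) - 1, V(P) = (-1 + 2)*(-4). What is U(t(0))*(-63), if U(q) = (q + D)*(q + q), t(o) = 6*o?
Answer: 0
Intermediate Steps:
V(P) = -4 (V(P) = 1*(-4) = -4)
D = 3 (D = -1*(-4) - 1 = 4 - 1 = 3)
U(q) = 2*q*(3 + q) (U(q) = (q + 3)*(q + q) = (3 + q)*(2*q) = 2*q*(3 + q))
U(t(0))*(-63) = (2*(6*0)*(3 + 6*0))*(-63) = (2*0*(3 + 0))*(-63) = (2*0*3)*(-63) = 0*(-63) = 0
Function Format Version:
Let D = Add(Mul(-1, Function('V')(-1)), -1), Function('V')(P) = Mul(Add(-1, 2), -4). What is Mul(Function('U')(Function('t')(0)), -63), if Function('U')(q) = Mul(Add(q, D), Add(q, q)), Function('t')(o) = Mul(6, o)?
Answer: 0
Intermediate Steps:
Function('V')(P) = -4 (Function('V')(P) = Mul(1, -4) = -4)
D = 3 (D = Add(Mul(-1, -4), -1) = Add(4, -1) = 3)
Function('U')(q) = Mul(2, q, Add(3, q)) (Function('U')(q) = Mul(Add(q, 3), Add(q, q)) = Mul(Add(3, q), Mul(2, q)) = Mul(2, q, Add(3, q)))
Mul(Function('U')(Function('t')(0)), -63) = Mul(Mul(2, Mul(6, 0), Add(3, Mul(6, 0))), -63) = Mul(Mul(2, 0, Add(3, 0)), -63) = Mul(Mul(2, 0, 3), -63) = Mul(0, -63) = 0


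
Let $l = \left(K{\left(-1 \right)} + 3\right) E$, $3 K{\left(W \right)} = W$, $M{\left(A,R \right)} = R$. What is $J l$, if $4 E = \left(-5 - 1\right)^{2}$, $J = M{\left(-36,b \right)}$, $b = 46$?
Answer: $1104$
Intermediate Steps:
$K{\left(W \right)} = \frac{W}{3}$
$J = 46$
$E = 9$ ($E = \frac{\left(-5 - 1\right)^{2}}{4} = \frac{\left(-6\right)^{2}}{4} = \frac{1}{4} \cdot 36 = 9$)
$l = 24$ ($l = \left(\frac{1}{3} \left(-1\right) + 3\right) 9 = \left(- \frac{1}{3} + 3\right) 9 = \frac{8}{3} \cdot 9 = 24$)
$J l = 46 \cdot 24 = 1104$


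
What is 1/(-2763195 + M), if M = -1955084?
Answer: -1/4718279 ≈ -2.1194e-7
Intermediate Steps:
1/(-2763195 + M) = 1/(-2763195 - 1955084) = 1/(-4718279) = -1/4718279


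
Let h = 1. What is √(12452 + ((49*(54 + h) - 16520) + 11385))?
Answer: 2*√2503 ≈ 100.06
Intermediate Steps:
√(12452 + ((49*(54 + h) - 16520) + 11385)) = √(12452 + ((49*(54 + 1) - 16520) + 11385)) = √(12452 + ((49*55 - 16520) + 11385)) = √(12452 + ((2695 - 16520) + 11385)) = √(12452 + (-13825 + 11385)) = √(12452 - 2440) = √10012 = 2*√2503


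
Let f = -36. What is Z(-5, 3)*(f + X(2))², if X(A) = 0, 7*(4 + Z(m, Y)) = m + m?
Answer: -49248/7 ≈ -7035.4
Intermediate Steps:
Z(m, Y) = -4 + 2*m/7 (Z(m, Y) = -4 + (m + m)/7 = -4 + (2*m)/7 = -4 + 2*m/7)
Z(-5, 3)*(f + X(2))² = (-4 + (2/7)*(-5))*(-36 + 0)² = (-4 - 10/7)*(-36)² = -38/7*1296 = -49248/7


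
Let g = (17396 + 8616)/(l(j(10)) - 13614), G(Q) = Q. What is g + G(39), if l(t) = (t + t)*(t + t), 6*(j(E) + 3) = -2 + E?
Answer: 2270253/61213 ≈ 37.088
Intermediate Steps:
j(E) = -10/3 + E/6 (j(E) = -3 + (-2 + E)/6 = -3 + (-⅓ + E/6) = -10/3 + E/6)
l(t) = 4*t² (l(t) = (2*t)*(2*t) = 4*t²)
g = -117054/61213 (g = (17396 + 8616)/(4*(-10/3 + (⅙)*10)² - 13614) = 26012/(4*(-10/3 + 5/3)² - 13614) = 26012/(4*(-5/3)² - 13614) = 26012/(4*(25/9) - 13614) = 26012/(100/9 - 13614) = 26012/(-122426/9) = 26012*(-9/122426) = -117054/61213 ≈ -1.9122)
g + G(39) = -117054/61213 + 39 = 2270253/61213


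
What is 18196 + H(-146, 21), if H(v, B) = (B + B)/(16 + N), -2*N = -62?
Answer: 855254/47 ≈ 18197.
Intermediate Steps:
N = 31 (N = -½*(-62) = 31)
H(v, B) = 2*B/47 (H(v, B) = (B + B)/(16 + 31) = (2*B)/47 = (2*B)*(1/47) = 2*B/47)
18196 + H(-146, 21) = 18196 + (2/47)*21 = 18196 + 42/47 = 855254/47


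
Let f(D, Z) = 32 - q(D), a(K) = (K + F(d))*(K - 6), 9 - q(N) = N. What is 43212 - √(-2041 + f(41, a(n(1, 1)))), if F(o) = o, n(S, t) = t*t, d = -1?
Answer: 43212 - I*√1977 ≈ 43212.0 - 44.463*I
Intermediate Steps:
n(S, t) = t²
q(N) = 9 - N
a(K) = (-1 + K)*(-6 + K) (a(K) = (K - 1)*(K - 6) = (-1 + K)*(-6 + K))
f(D, Z) = 23 + D (f(D, Z) = 32 - (9 - D) = 32 + (-9 + D) = 23 + D)
43212 - √(-2041 + f(41, a(n(1, 1)))) = 43212 - √(-2041 + (23 + 41)) = 43212 - √(-2041 + 64) = 43212 - √(-1977) = 43212 - I*√1977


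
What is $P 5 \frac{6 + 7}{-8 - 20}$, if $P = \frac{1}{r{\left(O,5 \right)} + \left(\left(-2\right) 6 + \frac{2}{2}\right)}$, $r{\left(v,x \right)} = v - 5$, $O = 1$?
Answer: $\frac{13}{84} \approx 0.15476$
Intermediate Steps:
$r{\left(v,x \right)} = -5 + v$ ($r{\left(v,x \right)} = v - 5 = -5 + v$)
$P = - \frac{1}{15}$ ($P = \frac{1}{\left(-5 + 1\right) + \left(\left(-2\right) 6 + \frac{2}{2}\right)} = \frac{1}{-4 + \left(-12 + 2 \cdot \frac{1}{2}\right)} = \frac{1}{-4 + \left(-12 + 1\right)} = \frac{1}{-4 - 11} = \frac{1}{-15} = - \frac{1}{15} \approx -0.066667$)
$P 5 \frac{6 + 7}{-8 - 20} = \left(- \frac{1}{15}\right) 5 \frac{6 + 7}{-8 - 20} = - \frac{13 \frac{1}{-28}}{3} = - \frac{13 \left(- \frac{1}{28}\right)}{3} = \left(- \frac{1}{3}\right) \left(- \frac{13}{28}\right) = \frac{13}{84}$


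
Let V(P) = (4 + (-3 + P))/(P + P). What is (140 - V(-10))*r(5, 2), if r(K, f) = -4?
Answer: -2791/5 ≈ -558.20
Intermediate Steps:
V(P) = (1 + P)/(2*P) (V(P) = (1 + P)/((2*P)) = (1 + P)*(1/(2*P)) = (1 + P)/(2*P))
(140 - V(-10))*r(5, 2) = (140 - (1 - 10)/(2*(-10)))*(-4) = (140 - (-1)*(-9)/(2*10))*(-4) = (140 - 1*9/20)*(-4) = (140 - 9/20)*(-4) = (2791/20)*(-4) = -2791/5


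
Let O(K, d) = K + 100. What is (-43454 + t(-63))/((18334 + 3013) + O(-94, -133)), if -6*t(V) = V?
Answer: -86887/42706 ≈ -2.0345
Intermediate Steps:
O(K, d) = 100 + K
t(V) = -V/6
(-43454 + t(-63))/((18334 + 3013) + O(-94, -133)) = (-43454 - ⅙*(-63))/((18334 + 3013) + (100 - 94)) = (-43454 + 21/2)/(21347 + 6) = -86887/2/21353 = -86887/2*1/21353 = -86887/42706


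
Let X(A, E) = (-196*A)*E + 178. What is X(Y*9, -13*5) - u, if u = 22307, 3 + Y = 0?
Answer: -366109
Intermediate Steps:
Y = -3 (Y = -3 + 0 = -3)
X(A, E) = 178 - 196*A*E (X(A, E) = -196*A*E + 178 = 178 - 196*A*E)
X(Y*9, -13*5) - u = (178 - 196*(-3*9)*(-13*5)) - 1*22307 = (178 - 196*(-27)*(-65)) - 22307 = (178 - 343980) - 22307 = -343802 - 22307 = -366109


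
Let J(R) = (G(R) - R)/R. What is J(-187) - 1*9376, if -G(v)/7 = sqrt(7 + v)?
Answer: -9377 + 42*I*sqrt(5)/187 ≈ -9377.0 + 0.50222*I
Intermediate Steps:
G(v) = -7*sqrt(7 + v)
J(R) = (-R - 7*sqrt(7 + R))/R (J(R) = (-7*sqrt(7 + R) - R)/R = (-R - 7*sqrt(7 + R))/R)
J(-187) - 1*9376 = (-1*(-187) - 7*sqrt(7 - 187))/(-187) - 1*9376 = -(187 - 42*I*sqrt(5))/187 - 9376 = (-1 + 42*I*sqrt(5)/187) - 9376 = -9377 + 42*I*sqrt(5)/187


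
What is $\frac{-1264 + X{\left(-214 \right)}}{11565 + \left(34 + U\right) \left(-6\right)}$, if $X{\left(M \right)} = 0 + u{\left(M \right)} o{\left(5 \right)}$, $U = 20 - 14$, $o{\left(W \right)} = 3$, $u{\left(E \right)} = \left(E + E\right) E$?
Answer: $\frac{273512}{11325} \approx 24.151$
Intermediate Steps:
$u{\left(E \right)} = 2 E^{2}$ ($u{\left(E \right)} = 2 E E = 2 E^{2}$)
$U = 6$
$X{\left(M \right)} = 6 M^{2}$ ($X{\left(M \right)} = 0 + 2 M^{2} \cdot 3 = 0 + 6 M^{2} = 6 M^{2}$)
$\frac{-1264 + X{\left(-214 \right)}}{11565 + \left(34 + U\right) \left(-6\right)} = \frac{-1264 + 6 \left(-214\right)^{2}}{11565 + \left(34 + 6\right) \left(-6\right)} = \frac{-1264 + 6 \cdot 45796}{11565 + 40 \left(-6\right)} = \frac{-1264 + 274776}{11565 - 240} = \frac{273512}{11325}$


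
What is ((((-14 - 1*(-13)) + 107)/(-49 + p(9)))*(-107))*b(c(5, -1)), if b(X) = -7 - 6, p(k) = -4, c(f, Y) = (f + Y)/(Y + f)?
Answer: -2782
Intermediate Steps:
c(f, Y) = 1 (c(f, Y) = (Y + f)/(Y + f) = 1)
b(X) = -13
((((-14 - 1*(-13)) + 107)/(-49 + p(9)))*(-107))*b(c(5, -1)) = ((((-14 - 1*(-13)) + 107)/(-49 - 4))*(-107))*(-13) = ((((-14 + 13) + 107)/(-53))*(-107))*(-13) = (((-1 + 107)*(-1/53))*(-107))*(-13) = ((106*(-1/53))*(-107))*(-13) = -2*(-107)*(-13) = 214*(-13) = -2782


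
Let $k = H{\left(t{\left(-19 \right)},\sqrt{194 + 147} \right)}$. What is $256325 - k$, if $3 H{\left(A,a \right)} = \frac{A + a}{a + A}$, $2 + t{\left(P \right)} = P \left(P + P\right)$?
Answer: $\frac{768974}{3} \approx 2.5632 \cdot 10^{5}$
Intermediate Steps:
$t{\left(P \right)} = -2 + 2 P^{2}$ ($t{\left(P \right)} = -2 + P \left(P + P\right) = -2 + P 2 P = -2 + 2 P^{2}$)
$H{\left(A,a \right)} = \frac{1}{3}$ ($H{\left(A,a \right)} = \frac{\left(A + a\right) \frac{1}{a + A}}{3} = \frac{\left(A + a\right) \frac{1}{A + a}}{3} = \frac{1}{3} \cdot 1 = \frac{1}{3}$)
$k = \frac{1}{3} \approx 0.33333$
$256325 - k = 256325 - \frac{1}{3} = \frac{768974}{3}$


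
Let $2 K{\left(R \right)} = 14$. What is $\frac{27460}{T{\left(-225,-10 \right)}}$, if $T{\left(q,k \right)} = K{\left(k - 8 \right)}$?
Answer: $\frac{27460}{7} \approx 3922.9$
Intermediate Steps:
$K{\left(R \right)} = 7$ ($K{\left(R \right)} = \frac{1}{2} \cdot 14 = 7$)
$T{\left(q,k \right)} = 7$
$\frac{27460}{T{\left(-225,-10 \right)}} = \frac{27460}{7}$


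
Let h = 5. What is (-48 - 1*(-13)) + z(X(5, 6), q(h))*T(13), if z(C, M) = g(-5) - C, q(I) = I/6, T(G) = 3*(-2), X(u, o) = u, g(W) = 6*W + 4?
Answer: 151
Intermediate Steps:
g(W) = 4 + 6*W
T(G) = -6
q(I) = I/6 (q(I) = I*(⅙) = I/6)
z(C, M) = -26 - C (z(C, M) = (4 + 6*(-5)) - C = (4 - 30) - C = -26 - C)
(-48 - 1*(-13)) + z(X(5, 6), q(h))*T(13) = (-48 - 1*(-13)) + (-26 - 1*5)*(-6) = (-48 + 13) + (-26 - 5)*(-6) = -35 - 31*(-6) = -35 + 186 = 151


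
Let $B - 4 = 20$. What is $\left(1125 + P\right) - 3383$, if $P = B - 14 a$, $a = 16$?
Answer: $-2458$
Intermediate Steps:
$B = 24$ ($B = 4 + 20 = 24$)
$P = -200$ ($P = 24 - 224 = -200$)
$\left(1125 + P\right) - 3383 = \left(1125 - 200\right) - 3383 = 925 - 3383 = -2458$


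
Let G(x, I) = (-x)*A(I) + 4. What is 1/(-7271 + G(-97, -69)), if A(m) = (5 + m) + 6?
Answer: -1/12893 ≈ -7.7561e-5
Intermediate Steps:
A(m) = 11 + m
G(x, I) = 4 - x*(11 + I) (G(x, I) = (-x)*(11 + I) + 4 = -x*(11 + I) + 4 = 4 - x*(11 + I))
1/(-7271 + G(-97, -69)) = 1/(-7271 + (4 - 1*(-97)*(11 - 69))) = 1/(-7271 + (4 - 1*(-97)*(-58))) = 1/(-7271 + (4 - 5626)) = 1/(-7271 - 5622) = 1/(-12893) = -1/12893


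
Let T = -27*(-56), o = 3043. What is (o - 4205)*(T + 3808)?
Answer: -6181840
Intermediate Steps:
T = 1512
(o - 4205)*(T + 3808) = (3043 - 4205)*(1512 + 3808) = -1162*5320 = -6181840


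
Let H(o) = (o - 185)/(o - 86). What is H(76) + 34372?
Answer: 343829/10 ≈ 34383.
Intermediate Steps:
H(o) = (-185 + o)/(-86 + o)
H(76) + 34372 = (-185 + 76)/(-86 + 76) + 34372 = -109/(-10) + 34372 = -1/10*(-109) + 34372 = 109/10 + 34372 = 343829/10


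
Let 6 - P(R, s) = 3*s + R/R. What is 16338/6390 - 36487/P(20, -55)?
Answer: -7679149/36210 ≈ -212.07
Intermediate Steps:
P(R, s) = 5 - 3*s (P(R, s) = 6 - (3*s + R/R) = 6 - (3*s + 1) = 6 - (1 + 3*s) = 6 + (-1 - 3*s) = 5 - 3*s)
16338/6390 - 36487/P(20, -55) = 16338/6390 - 36487/(5 - 3*(-55)) = 16338*(1/6390) - 36487/(5 + 165) = 2723/1065 - 36487/170 = -7679149/36210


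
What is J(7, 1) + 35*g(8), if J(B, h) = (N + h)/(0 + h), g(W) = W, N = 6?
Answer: 287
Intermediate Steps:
J(B, h) = (6 + h)/h (J(B, h) = (6 + h)/(0 + h) = (6 + h)/h)
J(7, 1) + 35*g(8) = (6 + 1)/1 + 35*8 = 1*7 + 280 = 7 + 280 = 287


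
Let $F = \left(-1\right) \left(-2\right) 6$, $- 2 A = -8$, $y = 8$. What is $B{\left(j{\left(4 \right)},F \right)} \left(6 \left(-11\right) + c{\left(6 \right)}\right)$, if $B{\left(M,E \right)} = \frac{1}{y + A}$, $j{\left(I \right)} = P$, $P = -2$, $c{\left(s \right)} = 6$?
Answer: $-5$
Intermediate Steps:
$j{\left(I \right)} = -2$
$A = 4$ ($A = \left(- \frac{1}{2}\right) \left(-8\right) = 4$)
$F = 12$ ($F = 2 \cdot 6 = 12$)
$B{\left(M,E \right)} = \frac{1}{12}$ ($B{\left(M,E \right)} = \frac{1}{8 + 4} = \frac{1}{12}$)
$B{\left(j{\left(4 \right)},F \right)} \left(6 \left(-11\right) + c{\left(6 \right)}\right) = \frac{6 \left(-11\right) + 6}{12} = \frac{-66 + 6}{12} = \frac{1}{12} \left(-60\right) = -5$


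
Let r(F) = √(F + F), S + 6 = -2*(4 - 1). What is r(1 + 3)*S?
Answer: -24*√2 ≈ -33.941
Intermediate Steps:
S = -12 (S = -6 - 2*(4 - 1) = -6 - 2*3 = -6 - 6 = -12)
r(F) = √2*√F (r(F) = √(2*F) = √2*√F)
r(1 + 3)*S = (√2*√(1 + 3))*(-12) = (√2*√4)*(-12) = (√2*2)*(-12) = (2*√2)*(-12) = -24*√2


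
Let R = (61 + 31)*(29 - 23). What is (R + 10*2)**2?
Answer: 327184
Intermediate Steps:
R = 552 (R = 92*6 = 552)
(R + 10*2)**2 = (552 + 10*2)**2 = (552 + 20)**2 = 572**2 = 327184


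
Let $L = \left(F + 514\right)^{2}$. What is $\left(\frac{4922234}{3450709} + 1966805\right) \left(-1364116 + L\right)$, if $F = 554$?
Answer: $- \frac{1516812633351710668}{3450709} \approx -4.3957 \cdot 10^{11}$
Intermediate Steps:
$L = 1140624$ ($L = \left(554 + 514\right)^{2} = 1068^{2} = 1140624$)
$\left(\frac{4922234}{3450709} + 1966805\right) \left(-1364116 + L\right) = \left(\frac{4922234}{3450709} + 1966805\right) \left(-1364116 + 1140624\right) = \left(4922234 \cdot \frac{1}{3450709} + 1966805\right) \left(-223492\right) = \left(\frac{4922234}{3450709} + 1966805\right) \left(-223492\right) = \frac{6786876636979}{3450709} \left(-223492\right) = - \frac{1516812633351710668}{3450709}$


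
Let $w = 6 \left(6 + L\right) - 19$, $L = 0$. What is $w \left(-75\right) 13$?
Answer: $-16575$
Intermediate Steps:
$w = 17$ ($w = 6 \left(6 + 0\right) - 19 = 6 \cdot 6 - 19 = 36 - 19 = 17$)
$w \left(-75\right) 13 = 17 \left(-75\right) 13 = \left(-1275\right) 13 = -16575$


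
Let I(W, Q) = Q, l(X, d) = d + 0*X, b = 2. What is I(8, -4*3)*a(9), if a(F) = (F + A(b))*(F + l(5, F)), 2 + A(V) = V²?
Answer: -2376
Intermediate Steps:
l(X, d) = d (l(X, d) = d + 0 = d)
A(V) = -2 + V²
a(F) = 2*F*(2 + F) (a(F) = (F + (-2 + 2²))*(F + F) = (F + (-2 + 4))*(2*F) = (F + 2)*(2*F) = (2 + F)*(2*F) = 2*F*(2 + F))
I(8, -4*3)*a(9) = (-4*3)*(2*9*(2 + 9)) = -24*9*11 = -12*198 = -2376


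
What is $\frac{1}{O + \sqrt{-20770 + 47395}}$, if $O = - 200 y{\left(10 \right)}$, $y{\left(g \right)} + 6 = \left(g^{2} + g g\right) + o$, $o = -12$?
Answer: $- \frac{1456}{52997335} - \frac{\sqrt{1065}}{264986675} \approx -2.7596 \cdot 10^{-5}$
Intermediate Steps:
$y{\left(g \right)} = -18 + 2 g^{2}$ ($y{\left(g \right)} = -6 - \left(12 - g^{2} - g g\right) = -6 + \left(\left(g^{2} + g^{2}\right) - 12\right) = -6 + \left(2 g^{2} - 12\right) = -6 + \left(-12 + 2 g^{2}\right) = -18 + 2 g^{2}$)
$O = -36400$ ($O = - 200 \left(-18 + 2 \cdot 10^{2}\right) = - 200 \left(-18 + 2 \cdot 100\right) = - 200 \left(-18 + 200\right) = \left(-200\right) 182 = -36400$)
$\frac{1}{O + \sqrt{-20770 + 47395}} = \frac{1}{-36400 + \sqrt{-20770 + 47395}} = \frac{1}{-36400 + \sqrt{26625}} = \frac{1}{-36400 + 5 \sqrt{1065}}$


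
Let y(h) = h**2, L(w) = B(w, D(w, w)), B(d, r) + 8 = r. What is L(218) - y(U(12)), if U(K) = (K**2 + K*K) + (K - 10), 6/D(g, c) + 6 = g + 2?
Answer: -8999553/107 ≈ -84108.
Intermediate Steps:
D(g, c) = 6/(-4 + g) (D(g, c) = 6/(-6 + (g + 2)) = 6/(-6 + (2 + g)) = 6/(-4 + g))
B(d, r) = -8 + r
L(w) = -8 + 6/(-4 + w)
U(K) = -10 + K + 2*K**2 (U(K) = (K**2 + K**2) + (-10 + K) = 2*K**2 + (-10 + K) = -10 + K + 2*K**2)
L(218) - y(U(12)) = 2*(19 - 4*218)/(-4 + 218) - (-10 + 12 + 2*12**2)**2 = 2*(19 - 872)/214 - (-10 + 12 + 2*144)**2 = 2*(1/214)*(-853) - (-10 + 12 + 288)**2 = -853/107 - 1*290**2 = -853/107 - 1*84100 = -853/107 - 84100 = -8999553/107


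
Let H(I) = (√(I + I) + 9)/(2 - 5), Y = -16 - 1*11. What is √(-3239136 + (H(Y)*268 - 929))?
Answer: √(-3240869 - 268*I*√6) ≈ 0.18 - 1800.2*I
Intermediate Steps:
Y = -27 (Y = -16 - 11 = -27)
H(I) = -3 - √2*√I/3 (H(I) = (√(2*I) + 9)/(-3) = (√2*√I + 9)*(-⅓) = (9 + √2*√I)*(-⅓) = -3 - √2*√I/3)
√(-3239136 + (H(Y)*268 - 929)) = √(-3239136 + ((-3 - √2*√(-27)/3)*268 - 929)) = √(-3239136 + ((-3 - √2*3*I*√3/3)*268 - 929)) = √(-3239136 + ((-3 - I*√6)*268 - 929)) = √(-3239136 + ((-804 - 268*I*√6) - 929)) = √(-3239136 + (-1733 - 268*I*√6)) = √(-3240869 - 268*I*√6)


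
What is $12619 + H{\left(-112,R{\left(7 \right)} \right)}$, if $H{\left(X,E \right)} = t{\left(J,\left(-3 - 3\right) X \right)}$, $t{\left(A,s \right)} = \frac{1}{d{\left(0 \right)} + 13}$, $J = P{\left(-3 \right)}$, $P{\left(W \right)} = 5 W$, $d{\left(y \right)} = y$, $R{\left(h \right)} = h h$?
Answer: $\frac{164048}{13} \approx 12619.0$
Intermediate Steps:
$R{\left(h \right)} = h^{2}$
$J = -15$ ($J = 5 \left(-3\right) = -15$)
$t{\left(A,s \right)} = \frac{1}{13}$ ($t{\left(A,s \right)} = \frac{1}{0 + 13} = \frac{1}{13}$)
$H{\left(X,E \right)} = \frac{1}{13}$
$12619 + H{\left(-112,R{\left(7 \right)} \right)} = 12619 + \frac{1}{13} = \frac{164048}{13}$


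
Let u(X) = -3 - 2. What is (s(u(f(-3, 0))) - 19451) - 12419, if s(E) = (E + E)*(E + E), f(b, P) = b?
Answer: -31770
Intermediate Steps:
u(X) = -5
s(E) = 4*E² (s(E) = (2*E)*(2*E) = 4*E²)
(s(u(f(-3, 0))) - 19451) - 12419 = (4*(-5)² - 19451) - 12419 = (4*25 - 19451) - 12419 = (100 - 19451) - 12419 = -19351 - 12419 = -31770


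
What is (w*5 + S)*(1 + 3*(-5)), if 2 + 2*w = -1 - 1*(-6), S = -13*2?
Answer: 259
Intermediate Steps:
S = -26
w = 3/2 (w = -1 + (-1 - 1*(-6))/2 = -1 + (-1 + 6)/2 = -1 + (1/2)*5 = -1 + 5/2 = 3/2 ≈ 1.5000)
(w*5 + S)*(1 + 3*(-5)) = ((3/2)*5 - 26)*(1 + 3*(-5)) = (15/2 - 26)*(1 - 15) = -37/2*(-14) = 259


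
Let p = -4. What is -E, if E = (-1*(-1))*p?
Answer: 4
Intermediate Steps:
E = -4 (E = -1*(-1)*(-4) = 1*(-4) = -4)
-E = -1*(-4) = 4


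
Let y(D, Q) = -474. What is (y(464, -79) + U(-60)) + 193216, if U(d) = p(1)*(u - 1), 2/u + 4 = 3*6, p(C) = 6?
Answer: 1349158/7 ≈ 1.9274e+5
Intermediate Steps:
u = 1/7 (u = 2/(-4 + 3*6) = 2/(-4 + 18) = 2/14 = 2*(1/14) = 1/7 ≈ 0.14286)
U(d) = -36/7 (U(d) = 6*(1/7 - 1) = 6*(-6/7) = -36/7)
(y(464, -79) + U(-60)) + 193216 = (-474 - 36/7) + 193216 = -3354/7 + 193216 = 1349158/7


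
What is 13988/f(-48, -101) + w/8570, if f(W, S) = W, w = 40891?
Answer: -14739299/51420 ≈ -286.65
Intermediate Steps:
13988/f(-48, -101) + w/8570 = 13988/(-48) + 40891/8570 = 13988*(-1/48) + 40891*(1/8570) = -3497/12 + 40891/8570 = -14739299/51420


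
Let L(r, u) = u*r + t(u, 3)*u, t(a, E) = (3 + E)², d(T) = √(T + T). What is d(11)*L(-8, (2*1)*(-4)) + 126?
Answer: 126 - 224*√22 ≈ -924.65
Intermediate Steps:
d(T) = √2*√T (d(T) = √(2*T) = √2*√T)
L(r, u) = 36*u + r*u (L(r, u) = u*r + (3 + 3)²*u = r*u + 6²*u = r*u + 36*u = 36*u + r*u)
d(11)*L(-8, (2*1)*(-4)) + 126 = (√2*√11)*(((2*1)*(-4))*(36 - 8)) + 126 = √22*((2*(-4))*28) + 126 = √22*(-8*28) + 126 = √22*(-224) + 126 = -224*√22 + 126 = 126 - 224*√22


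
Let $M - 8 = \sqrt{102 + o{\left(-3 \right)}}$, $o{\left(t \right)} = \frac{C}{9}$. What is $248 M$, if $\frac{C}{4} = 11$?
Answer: $1984 + \frac{248 \sqrt{962}}{3} \approx 4548.0$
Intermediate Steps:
$C = 44$ ($C = 4 \cdot 11 = 44$)
$o{\left(t \right)} = \frac{44}{9}$
$M = 8 + \frac{\sqrt{962}}{3}$ ($M = 8 + \sqrt{102 + \frac{44}{9}} = 8 + \sqrt{\frac{962}{9}} = 8 + \frac{\sqrt{962}}{3} \approx 18.339$)
$248 M = 248 \left(8 + \frac{\sqrt{962}}{3}\right) = 1984 + \frac{248 \sqrt{962}}{3}$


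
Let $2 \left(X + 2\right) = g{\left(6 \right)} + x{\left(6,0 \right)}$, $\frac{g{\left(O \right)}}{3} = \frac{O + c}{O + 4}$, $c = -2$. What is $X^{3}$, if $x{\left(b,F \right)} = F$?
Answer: $- \frac{343}{125} \approx -2.744$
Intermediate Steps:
$g{\left(O \right)} = \frac{3 \left(-2 + O\right)}{4 + O}$ ($g{\left(O \right)} = 3 \frac{O - 2}{O + 4} = 3 \frac{-2 + O}{4 + O} = \frac{3 \left(-2 + O\right)}{4 + O}$)
$X = - \frac{7}{5}$ ($X = -2 + \frac{\frac{3 \left(-2 + 6\right)}{4 + 6} + 0}{2} = -2 + \frac{3 \cdot \frac{1}{10} \cdot 4 + 0}{2} = -2 + \frac{\frac{6}{5} + 0}{2} = -2 + \frac{1}{2} \cdot \frac{6}{5} = -2 + \frac{3}{5} = - \frac{7}{5} \approx -1.4$)
$X^{3} = \left(- \frac{7}{5}\right)^{3} = - \frac{343}{125}$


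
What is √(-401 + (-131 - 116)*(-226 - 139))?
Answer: √89754 ≈ 299.59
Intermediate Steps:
√(-401 + (-131 - 116)*(-226 - 139)) = √(-401 - 247*(-365)) = √(-401 + 90155) = √89754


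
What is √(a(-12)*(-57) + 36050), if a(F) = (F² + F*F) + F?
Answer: √20318 ≈ 142.54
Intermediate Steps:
a(F) = F + 2*F² (a(F) = (F² + F²) + F = 2*F² + F = F + 2*F²)
√(a(-12)*(-57) + 36050) = √(-12*(1 + 2*(-12))*(-57) + 36050) = √(-12*(1 - 24)*(-57) + 36050) = √(-12*(-23)*(-57) + 36050) = √(276*(-57) + 36050) = √(-15732 + 36050) = √20318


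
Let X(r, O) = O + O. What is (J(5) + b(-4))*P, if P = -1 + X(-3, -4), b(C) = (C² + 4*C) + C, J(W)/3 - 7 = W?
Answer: -288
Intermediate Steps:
X(r, O) = 2*O
J(W) = 21 + 3*W
b(C) = C² + 5*C
P = -9 (P = -1 + 2*(-4) = -1 - 8 = -9)
(J(5) + b(-4))*P = ((21 + 3*5) - 4*(5 - 4))*(-9) = ((21 + 15) - 4*1)*(-9) = (36 - 4)*(-9) = 32*(-9) = -288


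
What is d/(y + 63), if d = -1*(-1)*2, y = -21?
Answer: 1/21 ≈ 0.047619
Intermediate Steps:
d = 2 (d = 1*2 = 2)
d/(y + 63) = 2/(-21 + 63) = 2/42 = (1/42)*2 = 1/21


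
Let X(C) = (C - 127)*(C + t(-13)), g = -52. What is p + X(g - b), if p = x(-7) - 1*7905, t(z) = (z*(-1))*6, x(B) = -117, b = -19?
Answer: -15222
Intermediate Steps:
t(z) = -6*z (t(z) = -z*6 = -6*z)
p = -8022 (p = -117 - 1*7905 = -117 - 7905 = -8022)
X(C) = (-127 + C)*(78 + C) (X(C) = (C - 127)*(C - 6*(-13)) = (-127 + C)*(C + 78) = (-127 + C)*(78 + C))
p + X(g - b) = -8022 + (-9906 + (-52 - 1*(-19))² - 49*(-52 - 1*(-19))) = -8022 + (-9906 + (-52 + 19)² - 49*(-52 + 19)) = -8022 + (-9906 + (-33)² - 49*(-33)) = -8022 + (-9906 + 1089 + 1617) = -8022 - 7200 = -15222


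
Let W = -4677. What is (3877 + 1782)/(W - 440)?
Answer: -5659/5117 ≈ -1.1059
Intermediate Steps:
(3877 + 1782)/(W - 440) = (3877 + 1782)/(-4677 - 440) = 5659/(-5117) = 5659*(-1/5117) = -5659/5117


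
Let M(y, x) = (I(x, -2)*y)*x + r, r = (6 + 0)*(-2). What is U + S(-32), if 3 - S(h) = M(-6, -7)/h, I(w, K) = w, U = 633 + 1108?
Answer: 27751/16 ≈ 1734.4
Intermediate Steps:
U = 1741
r = -12 (r = 6*(-2) = -12)
M(y, x) = -12 + y*x² (M(y, x) = (x*y)*x - 12 = y*x² - 12 = -12 + y*x²)
S(h) = 3 + 306/h (S(h) = 3 - (-12 - 6*(-7)²)/h = 3 - (-12 - 6*49)/h = 3 - (-12 - 294)/h = 3 - (-306)/h = 3 + 306/h)
U + S(-32) = 1741 + (3 + 306/(-32)) = 1741 + (3 + 306*(-1/32)) = 1741 + (3 - 153/16) = 1741 - 105/16 = 27751/16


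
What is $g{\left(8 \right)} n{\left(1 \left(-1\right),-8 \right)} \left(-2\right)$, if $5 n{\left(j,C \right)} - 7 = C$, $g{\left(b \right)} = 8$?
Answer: $\frac{16}{5} \approx 3.2$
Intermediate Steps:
$n{\left(j,C \right)} = \frac{7}{5} + \frac{C}{5}$
$g{\left(8 \right)} n{\left(1 \left(-1\right),-8 \right)} \left(-2\right) = 8 \left(\frac{7}{5} + \frac{1}{5} \left(-8\right)\right) \left(-2\right) = 8 \left(\frac{7}{5} - \frac{8}{5}\right) \left(-2\right) = 8 \left(- \frac{1}{5}\right) \left(-2\right) = \left(- \frac{8}{5}\right) \left(-2\right) = \frac{16}{5}$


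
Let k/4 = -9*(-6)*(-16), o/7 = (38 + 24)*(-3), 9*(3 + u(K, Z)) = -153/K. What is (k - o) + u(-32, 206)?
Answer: -69007/32 ≈ -2156.5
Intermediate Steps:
u(K, Z) = -3 - 17/K (u(K, Z) = -3 + (-153/K)/9 = -3 - 17/K)
o = -1302 (o = 7*((38 + 24)*(-3)) = 7*(62*(-3)) = 7*(-186) = -1302)
k = -3456 (k = 4*(-9*(-6)*(-16)) = 4*(54*(-16)) = 4*(-864) = -3456)
(k - o) + u(-32, 206) = (-3456 - 1*(-1302)) + (-3 - 17/(-32)) = (-3456 + 1302) + (-3 - 17*(-1/32)) = -2154 + (-3 + 17/32) = -2154 - 79/32 = -69007/32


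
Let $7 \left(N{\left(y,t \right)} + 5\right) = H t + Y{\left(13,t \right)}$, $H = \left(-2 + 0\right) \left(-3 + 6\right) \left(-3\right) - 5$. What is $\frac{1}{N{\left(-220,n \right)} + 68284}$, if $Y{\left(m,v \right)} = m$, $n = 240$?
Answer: $\frac{7}{481086} \approx 1.455 \cdot 10^{-5}$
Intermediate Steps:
$H = 13$ ($H = \left(-2\right) 3 \left(-3\right) - 5 = \left(-6\right) \left(-3\right) - 5 = 18 - 5 = 13$)
$N{\left(y,t \right)} = - \frac{22}{7} + \frac{13 t}{7}$ ($N{\left(y,t \right)} = -5 + \frac{13 t + 13}{7} = -5 + \frac{13 + 13 t}{7} = -5 + \left(\frac{13}{7} + \frac{13 t}{7}\right) = - \frac{22}{7} + \frac{13 t}{7}$)
$\frac{1}{N{\left(-220,n \right)} + 68284} = \frac{1}{\left(- \frac{22}{7} + \frac{13}{7} \cdot 240\right) + 68284} = \frac{1}{\left(- \frac{22}{7} + \frac{3120}{7}\right) + 68284} = \frac{1}{\frac{3098}{7} + 68284} = \frac{1}{\frac{481086}{7}} = \frac{7}{481086}$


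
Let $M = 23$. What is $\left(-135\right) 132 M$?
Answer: $-409860$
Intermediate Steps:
$\left(-135\right) 132 M = \left(-135\right) 132 \cdot 23 = \left(-17820\right) 23 = -409860$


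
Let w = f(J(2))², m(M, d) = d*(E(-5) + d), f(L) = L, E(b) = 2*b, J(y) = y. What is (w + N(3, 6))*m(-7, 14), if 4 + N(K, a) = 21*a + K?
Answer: 7224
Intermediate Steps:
N(K, a) = -4 + K + 21*a (N(K, a) = -4 + (21*a + K) = -4 + (K + 21*a) = -4 + K + 21*a)
m(M, d) = d*(-10 + d) (m(M, d) = d*(2*(-5) + d) = d*(-10 + d))
w = 4 (w = 2² = 4)
(w + N(3, 6))*m(-7, 14) = (4 + (-4 + 3 + 21*6))*(14*(-10 + 14)) = (4 + (-4 + 3 + 126))*(14*4) = (4 + 125)*56 = 129*56 = 7224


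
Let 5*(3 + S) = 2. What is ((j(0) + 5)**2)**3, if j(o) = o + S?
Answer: 2985984/15625 ≈ 191.10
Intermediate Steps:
S = -13/5 (S = -3 + (1/5)*2 = -3 + 2/5 = -13/5 ≈ -2.6000)
j(o) = -13/5 + o (j(o) = o - 13/5 = -13/5 + o)
((j(0) + 5)**2)**3 = (((-13/5 + 0) + 5)**2)**3 = ((-13/5 + 5)**2)**3 = ((12/5)**2)**3 = (144/25)**3 = 2985984/15625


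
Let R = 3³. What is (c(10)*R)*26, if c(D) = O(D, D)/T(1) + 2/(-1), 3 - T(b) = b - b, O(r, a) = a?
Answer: 936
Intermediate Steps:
R = 27
T(b) = 3 (T(b) = 3 - (b - b) = 3 - 1*0 = 3 + 0 = 3)
c(D) = -2 + D/3 (c(D) = D/3 + 2/(-1) = D*(⅓) + 2*(-1) = D/3 - 2 = -2 + D/3)
(c(10)*R)*26 = ((-2 + (⅓)*10)*27)*26 = ((-2 + 10/3)*27)*26 = ((4/3)*27)*26 = 36*26 = 936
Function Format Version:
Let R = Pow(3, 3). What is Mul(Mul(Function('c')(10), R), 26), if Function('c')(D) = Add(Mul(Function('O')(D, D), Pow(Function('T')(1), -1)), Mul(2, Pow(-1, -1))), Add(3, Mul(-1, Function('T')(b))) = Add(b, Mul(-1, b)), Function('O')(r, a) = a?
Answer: 936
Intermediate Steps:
R = 27
Function('T')(b) = 3 (Function('T')(b) = Add(3, Mul(-1, Add(b, Mul(-1, b)))) = Add(3, Mul(-1, 0)) = Add(3, 0) = 3)
Function('c')(D) = Add(-2, Mul(Rational(1, 3), D)) (Function('c')(D) = Add(Mul(D, Pow(3, -1)), Mul(2, Pow(-1, -1))) = Add(Mul(D, Rational(1, 3)), Mul(2, -1)) = Add(Mul(Rational(1, 3), D), -2) = Add(-2, Mul(Rational(1, 3), D)))
Mul(Mul(Function('c')(10), R), 26) = Mul(Mul(Add(-2, Mul(Rational(1, 3), 10)), 27), 26) = Mul(Mul(Add(-2, Rational(10, 3)), 27), 26) = Mul(Mul(Rational(4, 3), 27), 26) = Mul(36, 26) = 936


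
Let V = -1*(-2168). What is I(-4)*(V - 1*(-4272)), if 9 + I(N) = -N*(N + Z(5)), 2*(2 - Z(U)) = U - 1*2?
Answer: -148120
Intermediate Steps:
Z(U) = 3 - U/2 (Z(U) = 2 - (U - 1*2)/2 = 2 - (U - 2)/2 = 2 - (-2 + U)/2 = 2 + (1 - U/2) = 3 - U/2)
V = 2168
I(N) = -9 - N*(½ + N) (I(N) = -9 - N*(N + (3 - ½*5)) = -9 - N*(N + (3 - 5/2)) = -9 - N*(N + ½) = -9 - N*(½ + N))
I(-4)*(V - 1*(-4272)) = (-9 - 1*(-4)² - ½*(-4))*(2168 - 1*(-4272)) = (-9 - 1*16 + 2)*(2168 + 4272) = (-9 - 16 + 2)*6440 = -23*6440 = -148120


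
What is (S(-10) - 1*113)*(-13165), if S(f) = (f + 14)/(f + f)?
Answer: 1490278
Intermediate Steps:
S(f) = (14 + f)/(2*f) (S(f) = (14 + f)/((2*f)) = (14 + f)*(1/(2*f)) = (14 + f)/(2*f))
(S(-10) - 1*113)*(-13165) = ((½)*(14 - 10)/(-10) - 1*113)*(-13165) = ((½)*(-⅒)*4 - 113)*(-13165) = (-⅕ - 113)*(-13165) = -566/5*(-13165) = 1490278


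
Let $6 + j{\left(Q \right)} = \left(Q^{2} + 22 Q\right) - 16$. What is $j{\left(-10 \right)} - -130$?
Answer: $-12$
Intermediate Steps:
$j{\left(Q \right)} = -22 + Q^{2} + 22 Q$ ($j{\left(Q \right)} = -6 - \left(16 - Q^{2} - 22 Q\right) = -6 + \left(-16 + Q^{2} + 22 Q\right) = -22 + Q^{2} + 22 Q$)
$j{\left(-10 \right)} - -130 = \left(-22 + \left(-10\right)^{2} + 22 \left(-10\right)\right) - -130 = \left(-22 + 100 - 220\right) + 130 = -142 + 130 = -12$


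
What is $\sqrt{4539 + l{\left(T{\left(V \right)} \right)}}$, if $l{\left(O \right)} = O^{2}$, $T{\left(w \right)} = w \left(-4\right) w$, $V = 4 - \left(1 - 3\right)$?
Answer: $5 \sqrt{1011} \approx 158.98$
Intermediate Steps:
$V = 6$ ($V = 4 - -2 = 4 + 2 = 6$)
$T{\left(w \right)} = - 4 w^{2}$ ($T{\left(w \right)} = - 4 w w = - 4 w^{2}$)
$\sqrt{4539 + l{\left(T{\left(V \right)} \right)}} = \sqrt{4539 + \left(- 4 \cdot 6^{2}\right)^{2}} = \sqrt{4539 + \left(\left(-4\right) 36\right)^{2}} = \sqrt{4539 + \left(-144\right)^{2}} = \sqrt{4539 + 20736} = \sqrt{25275} = 5 \sqrt{1011}$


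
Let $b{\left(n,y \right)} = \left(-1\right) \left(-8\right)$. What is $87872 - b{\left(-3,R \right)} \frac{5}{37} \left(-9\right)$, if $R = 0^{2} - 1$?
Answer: $\frac{3251624}{37} \approx 87882.0$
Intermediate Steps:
$R = -1$ ($R = 0 - 1 = -1$)
$b{\left(n,y \right)} = 8$
$87872 - b{\left(-3,R \right)} \frac{5}{37} \left(-9\right) = 87872 - 8 \cdot \frac{5}{37} \left(-9\right) = 87872 - \frac{40}{37} \left(-9\right) = 87872 - - \frac{360}{37} = 87872 + \frac{360}{37} = \frac{3251624}{37}$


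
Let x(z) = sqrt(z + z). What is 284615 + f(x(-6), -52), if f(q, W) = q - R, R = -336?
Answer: 284951 + 2*I*sqrt(3) ≈ 2.8495e+5 + 3.4641*I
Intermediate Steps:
x(z) = sqrt(2)*sqrt(z) (x(z) = sqrt(2*z) = sqrt(2)*sqrt(z))
f(q, W) = 336 + q (f(q, W) = q - 1*(-336) = q + 336 = 336 + q)
284615 + f(x(-6), -52) = 284615 + (336 + sqrt(2)*sqrt(-6)) = 284615 + (336 + sqrt(2)*(I*sqrt(6))) = 284615 + (336 + 2*I*sqrt(3)) = 284951 + 2*I*sqrt(3)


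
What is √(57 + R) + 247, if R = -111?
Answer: 247 + 3*I*√6 ≈ 247.0 + 7.3485*I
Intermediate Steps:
√(57 + R) + 247 = √(57 - 111) + 247 = √(-54) + 247 = 3*I*√6 + 247 = 247 + 3*I*√6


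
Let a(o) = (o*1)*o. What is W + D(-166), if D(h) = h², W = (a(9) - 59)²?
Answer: 28040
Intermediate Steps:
a(o) = o² (a(o) = o*o = o²)
W = 484 (W = (9² - 59)² = (81 - 59)² = 22² = 484)
W + D(-166) = 484 + (-166)² = 484 + 27556 = 28040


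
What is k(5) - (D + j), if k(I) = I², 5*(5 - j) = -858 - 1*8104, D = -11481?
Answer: 48543/5 ≈ 9708.6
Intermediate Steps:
j = 8987/5 (j = 5 - (-858 - 1*8104)/5 = 5 - (-858 - 8104)/5 = 5 - ⅕*(-8962) = 5 + 8962/5 = 8987/5 ≈ 1797.4)
k(5) - (D + j) = 5² - (-11481 + 8987/5) = 25 - 1*(-48418/5) = 25 + 48418/5 = 48543/5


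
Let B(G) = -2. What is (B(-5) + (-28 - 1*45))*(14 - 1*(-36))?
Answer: -3750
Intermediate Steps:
(B(-5) + (-28 - 1*45))*(14 - 1*(-36)) = (-2 + (-28 - 1*45))*(14 - 1*(-36)) = (-2 + (-28 - 45))*(14 + 36) = (-2 - 73)*50 = -75*50 = -3750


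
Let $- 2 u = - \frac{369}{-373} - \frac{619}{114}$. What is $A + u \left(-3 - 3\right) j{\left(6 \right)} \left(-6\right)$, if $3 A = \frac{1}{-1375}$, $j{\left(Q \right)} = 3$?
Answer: $\frac{7009972538}{29233875} \approx 239.79$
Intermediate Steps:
$A = - \frac{1}{4125}$ ($A = \frac{1}{3 \left(-1375\right)} = \frac{1}{3} \left(- \frac{1}{1375}\right) = - \frac{1}{4125} \approx -0.00024242$)
$u = \frac{188821}{85044}$ ($u = - \frac{- \frac{369}{-373} - \frac{619}{114}}{2} = - \frac{\left(-369\right) \left(- \frac{1}{373}\right) - \frac{619}{114}}{2} = - \frac{\frac{369}{373} - \frac{619}{114}}{2} = \left(- \frac{1}{2}\right) \left(- \frac{188821}{42522}\right) = \frac{188821}{85044} \approx 2.2203$)
$A + u \left(-3 - 3\right) j{\left(6 \right)} \left(-6\right) = - \frac{1}{4125} + \frac{188821 \left(-3 - 3\right) 3 \left(-6\right)}{85044} = - \frac{1}{4125} + \frac{188821 \left(-6\right) 3 \left(-6\right)}{85044} = - \frac{1}{4125} + \frac{188821 \left(\left(-18\right) \left(-6\right)\right)}{85044} = - \frac{1}{4125} + \frac{188821}{85044} \cdot 108 = - \frac{1}{4125} + \frac{1699389}{7087} = \frac{7009972538}{29233875}$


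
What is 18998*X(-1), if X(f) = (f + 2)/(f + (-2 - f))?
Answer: -9499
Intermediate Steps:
X(f) = -1 - f/2 (X(f) = (2 + f)/(-2) = (2 + f)*(-½) = -1 - f/2)
18998*X(-1) = 18998*(-1 - ½*(-1)) = 18998*(-1 + ½) = 18998*(-½) = -9499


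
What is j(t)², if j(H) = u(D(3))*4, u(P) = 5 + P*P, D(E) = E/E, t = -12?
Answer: 576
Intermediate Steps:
D(E) = 1
u(P) = 5 + P²
j(H) = 24 (j(H) = (5 + 1²)*4 = (5 + 1)*4 = 6*4 = 24)
j(t)² = 24² = 576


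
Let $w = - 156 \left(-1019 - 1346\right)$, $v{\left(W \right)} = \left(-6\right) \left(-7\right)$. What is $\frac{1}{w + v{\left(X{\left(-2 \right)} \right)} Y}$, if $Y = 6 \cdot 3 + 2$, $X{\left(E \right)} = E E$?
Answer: $\frac{1}{369780} \approx 2.7043 \cdot 10^{-6}$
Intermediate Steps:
$X{\left(E \right)} = E^{2}$
$v{\left(W \right)} = 42$
$Y = 20$ ($Y = 18 + 2 = 20$)
$w = 368940$ ($w = \left(-156\right) \left(-2365\right) = 368940$)
$\frac{1}{w + v{\left(X{\left(-2 \right)} \right)} Y} = \frac{1}{368940 + 42 \cdot 20} = \frac{1}{368940 + 840} = \frac{1}{369780}$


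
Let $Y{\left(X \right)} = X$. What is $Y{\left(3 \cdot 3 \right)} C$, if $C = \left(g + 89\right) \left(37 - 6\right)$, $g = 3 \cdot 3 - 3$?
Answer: $26505$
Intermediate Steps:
$g = 6$ ($g = 9 - 3 = 6$)
$C = 2945$ ($C = \left(6 + 89\right) \left(37 - 6\right) = 95 \cdot 31 = 2945$)
$Y{\left(3 \cdot 3 \right)} C = 3 \cdot 3 \cdot 2945 = 9 \cdot 2945 = 26505$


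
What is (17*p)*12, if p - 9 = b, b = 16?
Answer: 5100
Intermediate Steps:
p = 25 (p = 9 + 16 = 25)
(17*p)*12 = (17*25)*12 = 425*12 = 5100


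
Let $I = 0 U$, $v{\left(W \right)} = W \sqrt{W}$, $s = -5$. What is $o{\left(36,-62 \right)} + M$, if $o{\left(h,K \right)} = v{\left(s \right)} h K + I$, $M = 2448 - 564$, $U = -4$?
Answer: $1884 + 11160 i \sqrt{5} \approx 1884.0 + 24955.0 i$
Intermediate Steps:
$v{\left(W \right)} = W^{\frac{3}{2}}$
$M = 1884$
$I = 0$ ($I = 0 \left(-4\right) = 0$)
$o{\left(h,K \right)} = - 5 i K h \sqrt{5}$ ($o{\left(h,K \right)} = \left(-5\right)^{\frac{3}{2}} h K + 0 = - 5 i \sqrt{5} h K + 0 = - 5 i h \sqrt{5} K + 0 = - 5 i K h \sqrt{5} + 0 = - 5 i K h \sqrt{5}$)
$o{\left(36,-62 \right)} + M = \left(-5\right) i \left(-62\right) 36 \sqrt{5} + 1884 = 11160 i \sqrt{5} + 1884 = 1884 + 11160 i \sqrt{5}$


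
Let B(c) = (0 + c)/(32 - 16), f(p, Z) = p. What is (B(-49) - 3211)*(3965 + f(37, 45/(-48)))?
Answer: -102901425/8 ≈ -1.2863e+7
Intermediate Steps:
B(c) = c/16
(B(-49) - 3211)*(3965 + f(37, 45/(-48))) = ((1/16)*(-49) - 3211)*(3965 + 37) = (-49/16 - 3211)*4002 = -51425/16*4002 = -102901425/8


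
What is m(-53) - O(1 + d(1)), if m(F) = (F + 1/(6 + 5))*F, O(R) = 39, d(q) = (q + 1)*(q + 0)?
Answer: 30417/11 ≈ 2765.2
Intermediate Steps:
d(q) = q*(1 + q) (d(q) = (1 + q)*q = q*(1 + q))
m(F) = F*(1/11 + F) (m(F) = (F + 1/11)*F = (1/11 + F)*F = F*(1/11 + F))
m(-53) - O(1 + d(1)) = -53*(1/11 - 53) - 1*39 = -53*(-582/11) - 39 = 30846/11 - 39 = 30417/11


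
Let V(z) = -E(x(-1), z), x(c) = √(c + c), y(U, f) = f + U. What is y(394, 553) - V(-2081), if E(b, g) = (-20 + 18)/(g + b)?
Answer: 4101047323/4330563 + 2*I*√2/4330563 ≈ 947.0 + 6.5313e-7*I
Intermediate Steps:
y(U, f) = U + f
x(c) = √2*√c (x(c) = √(2*c) = √2*√c)
E(b, g) = -2/(b + g)
V(z) = 2/(z + I*√2) (V(z) = -(-2)/(√2*√(-1) + z) = -(-2)/(√2*I + z) = -(-2)/(I*√2 + z) = -(-2)/(z + I*√2) = 2/(z + I*√2))
y(394, 553) - V(-2081) = (394 + 553) - 2/(-2081 + I*√2) = 947 - 2/(-2081 + I*√2)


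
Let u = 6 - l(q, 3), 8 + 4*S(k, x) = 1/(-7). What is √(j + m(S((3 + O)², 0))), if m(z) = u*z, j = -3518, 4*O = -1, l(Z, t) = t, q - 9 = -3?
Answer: 5*I*√27629/14 ≈ 59.364*I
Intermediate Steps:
q = 6 (q = 9 - 3 = 6)
O = -¼ (O = (¼)*(-1) = -¼ ≈ -0.25000)
S(k, x) = -57/28 (S(k, x) = -2 + (¼)/(-7) = -2 + (¼)*(-⅐) = -2 - 1/28 = -57/28)
u = 3 (u = 6 - 1*3 = 6 - 3 = 3)
m(z) = 3*z
√(j + m(S((3 + O)², 0))) = √(-3518 + 3*(-57/28)) = √(-3518 - 171/28) = √(-98675/28) = 5*I*√27629/14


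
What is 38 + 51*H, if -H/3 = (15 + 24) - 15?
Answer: -3634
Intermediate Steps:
H = -72 (H = -3*((15 + 24) - 15) = -3*(39 - 15) = -3*24 = -72)
38 + 51*H = 38 + 51*(-72) = 38 - 3672 = -3634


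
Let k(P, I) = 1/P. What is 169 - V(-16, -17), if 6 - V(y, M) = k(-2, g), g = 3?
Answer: 325/2 ≈ 162.50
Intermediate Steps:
V(y, M) = 13/2 (V(y, M) = 6 - 1/(-2) = 6 - 1*(-½) = 6 + ½ = 13/2)
169 - V(-16, -17) = 169 - 1*13/2 = 169 - 13/2 = 325/2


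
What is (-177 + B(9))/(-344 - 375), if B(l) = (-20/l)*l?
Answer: 197/719 ≈ 0.27399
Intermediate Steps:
B(l) = -20
(-177 + B(9))/(-344 - 375) = (-177 - 20)/(-344 - 375) = -197/(-719) = -197*(-1/719) = 197/719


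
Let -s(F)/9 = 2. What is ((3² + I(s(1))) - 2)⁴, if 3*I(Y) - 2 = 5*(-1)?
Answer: 1296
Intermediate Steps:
s(F) = -18 (s(F) = -9*2 = -18)
I(Y) = -1 (I(Y) = ⅔ + (5*(-1))/3 = ⅔ + (⅓)*(-5) = ⅔ - 5/3 = -1)
((3² + I(s(1))) - 2)⁴ = ((3² - 1) - 2)⁴ = ((9 - 1) - 2)⁴ = (8 - 2)⁴ = 6⁴ = 1296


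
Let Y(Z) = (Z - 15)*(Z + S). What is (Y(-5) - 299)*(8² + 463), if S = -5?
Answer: -52173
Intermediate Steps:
Y(Z) = (-15 + Z)*(-5 + Z) (Y(Z) = (Z - 15)*(Z - 5) = (-15 + Z)*(-5 + Z))
(Y(-5) - 299)*(8² + 463) = ((75 + (-5)² - 20*(-5)) - 299)*(8² + 463) = ((75 + 25 + 100) - 299)*(64 + 463) = (200 - 299)*527 = -99*527 = -52173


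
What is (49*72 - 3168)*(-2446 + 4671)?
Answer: 801000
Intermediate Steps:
(49*72 - 3168)*(-2446 + 4671) = (3528 - 3168)*2225 = 360*2225 = 801000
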